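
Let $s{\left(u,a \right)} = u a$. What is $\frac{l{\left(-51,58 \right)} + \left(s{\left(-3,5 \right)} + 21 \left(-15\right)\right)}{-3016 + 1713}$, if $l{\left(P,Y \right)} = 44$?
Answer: $\frac{286}{1303} \approx 0.21949$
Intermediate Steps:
$s{\left(u,a \right)} = a u$
$\frac{l{\left(-51,58 \right)} + \left(s{\left(-3,5 \right)} + 21 \left(-15\right)\right)}{-3016 + 1713} = \frac{44 + \left(5 \left(-3\right) + 21 \left(-15\right)\right)}{-3016 + 1713} = \frac{44 - 330}{-1303} = \left(44 - 330\right) \left(- \frac{1}{1303}\right) = \left(-286\right) \left(- \frac{1}{1303}\right) = \frac{286}{1303}$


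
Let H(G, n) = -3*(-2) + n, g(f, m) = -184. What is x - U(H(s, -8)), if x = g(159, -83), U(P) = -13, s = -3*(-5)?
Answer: -171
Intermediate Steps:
s = 15
H(G, n) = 6 + n
x = -184
x - U(H(s, -8)) = -184 - 1*(-13) = -184 + 13 = -171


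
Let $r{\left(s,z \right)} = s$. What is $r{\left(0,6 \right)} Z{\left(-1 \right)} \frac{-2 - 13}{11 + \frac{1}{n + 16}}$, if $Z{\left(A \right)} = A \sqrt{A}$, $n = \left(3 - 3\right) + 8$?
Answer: $0$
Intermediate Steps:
$n = 8$ ($n = 0 + 8 = 8$)
$Z{\left(A \right)} = A^{\frac{3}{2}}$
$r{\left(0,6 \right)} Z{\left(-1 \right)} \frac{-2 - 13}{11 + \frac{1}{n + 16}} = 0 \left(-1\right)^{\frac{3}{2}} \frac{-2 - 13}{11 + \frac{1}{8 + 16}} = 0 \left(- i\right) \left(- \frac{15}{11 + \frac{1}{24}}\right) = 0 \left(- \frac{15}{11 + \frac{1}{24}}\right) = 0 \left(- \frac{15}{\frac{265}{24}}\right) = 0 \left(\left(-15\right) \frac{24}{265}\right) = 0 \left(- \frac{72}{53}\right) = 0$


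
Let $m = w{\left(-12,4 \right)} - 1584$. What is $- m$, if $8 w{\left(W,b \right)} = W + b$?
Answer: $1585$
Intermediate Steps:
$w{\left(W,b \right)} = \frac{W}{8} + \frac{b}{8}$ ($w{\left(W,b \right)} = \frac{W + b}{8} = \frac{W}{8} + \frac{b}{8}$)
$m = -1585$ ($m = \left(\frac{1}{8} \left(-12\right) + \frac{1}{8} \cdot 4\right) - 1584 = \left(- \frac{3}{2} + \frac{1}{2}\right) - 1584 = -1 - 1584 = -1585$)
$- m = \left(-1\right) \left(-1585\right) = 1585$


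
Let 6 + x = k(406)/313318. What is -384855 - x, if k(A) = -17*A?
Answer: -60290056040/156659 ≈ -3.8485e+5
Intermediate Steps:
x = -943405/156659 (x = -6 - 17*406/313318 = -6 - 6902*1/313318 = -6 - 3451/156659 = -943405/156659 ≈ -6.0220)
-384855 - x = -384855 - 1*(-943405/156659) = -384855 + 943405/156659 = -60290056040/156659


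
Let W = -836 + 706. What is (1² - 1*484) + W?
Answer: -613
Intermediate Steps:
W = -130
(1² - 1*484) + W = (1² - 1*484) - 130 = (1 - 484) - 130 = -483 - 130 = -613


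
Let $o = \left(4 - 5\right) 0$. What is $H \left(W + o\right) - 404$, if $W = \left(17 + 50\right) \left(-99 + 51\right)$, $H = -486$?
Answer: $1562572$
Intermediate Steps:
$o = 0$ ($o = \left(-1\right) 0 = 0$)
$W = -3216$ ($W = 67 \left(-48\right) = -3216$)
$H \left(W + o\right) - 404 = - 486 \left(-3216 + 0\right) - 404 = \left(-486\right) \left(-3216\right) - 404 = 1562976 - 404 = 1562572$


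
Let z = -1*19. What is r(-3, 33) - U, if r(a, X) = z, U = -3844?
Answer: 3825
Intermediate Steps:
z = -19
r(a, X) = -19
r(-3, 33) - U = -19 - 1*(-3844) = -19 + 3844 = 3825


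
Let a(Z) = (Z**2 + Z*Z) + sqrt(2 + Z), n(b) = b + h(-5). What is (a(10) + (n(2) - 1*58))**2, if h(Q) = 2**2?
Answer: 21916 + 592*sqrt(3) ≈ 22941.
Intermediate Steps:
h(Q) = 4
n(b) = 4 + b (n(b) = b + 4 = 4 + b)
a(Z) = sqrt(2 + Z) + 2*Z**2 (a(Z) = (Z**2 + Z**2) + sqrt(2 + Z) = 2*Z**2 + sqrt(2 + Z) = sqrt(2 + Z) + 2*Z**2)
(a(10) + (n(2) - 1*58))**2 = ((sqrt(2 + 10) + 2*10**2) + ((4 + 2) - 1*58))**2 = ((sqrt(12) + 2*100) + (6 - 58))**2 = ((2*sqrt(3) + 200) - 52)**2 = ((200 + 2*sqrt(3)) - 52)**2 = (148 + 2*sqrt(3))**2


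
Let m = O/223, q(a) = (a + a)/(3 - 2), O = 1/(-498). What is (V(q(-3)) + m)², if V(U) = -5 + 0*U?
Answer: 308325883441/12332990916 ≈ 25.000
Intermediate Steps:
O = -1/498 ≈ -0.0020080
q(a) = 2*a (q(a) = (2*a)/1 = (2*a)*1 = 2*a)
V(U) = -5 (V(U) = -5 + 0 = -5)
m = -1/111054 (m = -1/498/223 = -1/498*1/223 = -1/111054 ≈ -9.0046e-6)
(V(q(-3)) + m)² = (-5 - 1/111054)² = (-555271/111054)² = 308325883441/12332990916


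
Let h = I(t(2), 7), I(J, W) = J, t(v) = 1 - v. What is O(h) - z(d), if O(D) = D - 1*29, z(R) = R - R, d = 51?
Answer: -30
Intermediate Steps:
z(R) = 0
h = -1 (h = 1 - 1*2 = 1 - 2 = -1)
O(D) = -29 + D (O(D) = D - 29 = -29 + D)
O(h) - z(d) = (-29 - 1) - 1*0 = -30 + 0 = -30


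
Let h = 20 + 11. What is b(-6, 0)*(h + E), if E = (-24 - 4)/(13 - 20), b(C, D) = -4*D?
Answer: 0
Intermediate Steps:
E = 4 (E = -28/(-7) = -28*(-⅐) = 4)
h = 31
b(-6, 0)*(h + E) = (-4*0)*(31 + 4) = 0*35 = 0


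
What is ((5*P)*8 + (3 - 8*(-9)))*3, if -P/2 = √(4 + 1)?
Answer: 225 - 240*√5 ≈ -311.66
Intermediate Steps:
P = -2*√5 (P = -2*√(4 + 1) = -2*√5 ≈ -4.4721)
((5*P)*8 + (3 - 8*(-9)))*3 = ((5*(-2*√5))*8 + (3 - 8*(-9)))*3 = (-10*√5*8 + (3 + 72))*3 = (-80*√5 + 75)*3 = (75 - 80*√5)*3 = 225 - 240*√5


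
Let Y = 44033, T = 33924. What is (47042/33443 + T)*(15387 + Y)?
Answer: 67415993363080/33443 ≈ 2.0158e+9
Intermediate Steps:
(47042/33443 + T)*(15387 + Y) = (47042/33443 + 33924)*(15387 + 44033) = (47042*(1/33443) + 33924)*59420 = (47042/33443 + 33924)*59420 = (1134567374/33443)*59420 = 67415993363080/33443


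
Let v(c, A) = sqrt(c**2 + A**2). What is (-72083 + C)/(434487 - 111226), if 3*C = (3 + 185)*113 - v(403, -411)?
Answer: -195005/969783 - sqrt(331330)/969783 ≈ -0.20167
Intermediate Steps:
v(c, A) = sqrt(A**2 + c**2)
C = 21244/3 - sqrt(331330)/3 (C = ((3 + 185)*113 - sqrt((-411)**2 + 403**2))/3 = (188*113 - sqrt(168921 + 162409))/3 = (21244 - sqrt(331330))/3 = 21244/3 - sqrt(331330)/3 ≈ 6889.5)
(-72083 + C)/(434487 - 111226) = (-72083 + (21244/3 - sqrt(331330)/3))/(434487 - 111226) = (-195005/3 - sqrt(331330)/3)/323261 = (-195005/3 - sqrt(331330)/3)*(1/323261) = -195005/969783 - sqrt(331330)/969783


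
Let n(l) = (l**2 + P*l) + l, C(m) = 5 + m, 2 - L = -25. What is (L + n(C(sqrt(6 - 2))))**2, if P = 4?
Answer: 12321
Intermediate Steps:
L = 27 (L = 2 - 1*(-25) = 2 + 25 = 27)
n(l) = l**2 + 5*l (n(l) = (l**2 + 4*l) + l = l**2 + 5*l)
(L + n(C(sqrt(6 - 2))))**2 = (27 + (5 + sqrt(6 - 2))*(5 + (5 + sqrt(6 - 2))))**2 = (27 + (5 + sqrt(4))*(5 + (5 + sqrt(4))))**2 = (27 + (5 + 2)*(5 + (5 + 2)))**2 = (27 + 7*(5 + 7))**2 = (27 + 7*12)**2 = (27 + 84)**2 = 111**2 = 12321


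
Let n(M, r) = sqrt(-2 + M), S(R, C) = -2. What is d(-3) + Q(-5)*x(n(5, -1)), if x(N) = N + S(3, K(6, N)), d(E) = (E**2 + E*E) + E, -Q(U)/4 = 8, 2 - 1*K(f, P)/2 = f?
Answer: 79 - 32*sqrt(3) ≈ 23.574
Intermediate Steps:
K(f, P) = 4 - 2*f
Q(U) = -32 (Q(U) = -4*8 = -32)
d(E) = E + 2*E**2 (d(E) = (E**2 + E**2) + E = 2*E**2 + E = E + 2*E**2)
x(N) = -2 + N (x(N) = N - 2 = -2 + N)
d(-3) + Q(-5)*x(n(5, -1)) = -3*(1 + 2*(-3)) - 32*(-2 + sqrt(-2 + 5)) = -3*(1 - 6) - 32*(-2 + sqrt(3)) = -3*(-5) + (64 - 32*sqrt(3)) = 15 + (64 - 32*sqrt(3)) = 79 - 32*sqrt(3)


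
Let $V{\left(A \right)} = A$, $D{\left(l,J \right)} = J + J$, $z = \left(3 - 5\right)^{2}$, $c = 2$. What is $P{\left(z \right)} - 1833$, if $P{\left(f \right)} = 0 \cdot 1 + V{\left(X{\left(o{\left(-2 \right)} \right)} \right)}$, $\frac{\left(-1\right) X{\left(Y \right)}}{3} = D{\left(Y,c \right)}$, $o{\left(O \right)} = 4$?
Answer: $-1845$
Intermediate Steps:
$z = 4$ ($z = \left(-2\right)^{2} = 4$)
$D{\left(l,J \right)} = 2 J$
$X{\left(Y \right)} = -12$ ($X{\left(Y \right)} = - 3 \cdot 2 \cdot 2 = \left(-3\right) 4 = -12$)
$P{\left(f \right)} = -12$ ($P{\left(f \right)} = 0 \cdot 1 - 12 = 0 - 12 = -12$)
$P{\left(z \right)} - 1833 = -12 - 1833 = -1845$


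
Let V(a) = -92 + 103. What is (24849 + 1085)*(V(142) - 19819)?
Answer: -513700672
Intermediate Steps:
V(a) = 11
(24849 + 1085)*(V(142) - 19819) = (24849 + 1085)*(11 - 19819) = 25934*(-19808) = -513700672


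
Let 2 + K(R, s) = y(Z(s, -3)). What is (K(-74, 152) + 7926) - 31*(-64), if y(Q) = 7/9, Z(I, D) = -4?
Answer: 89179/9 ≈ 9908.8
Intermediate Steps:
y(Q) = 7/9 (y(Q) = 7*(1/9) = 7/9)
K(R, s) = -11/9 (K(R, s) = -2 + 7/9 = -11/9)
(K(-74, 152) + 7926) - 31*(-64) = (-11/9 + 7926) - 31*(-64) = 71323/9 + 1984 = 89179/9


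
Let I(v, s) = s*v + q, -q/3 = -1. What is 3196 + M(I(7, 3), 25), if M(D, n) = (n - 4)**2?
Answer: 3637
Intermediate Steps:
q = 3 (q = -3*(-1) = 3)
I(v, s) = 3 + s*v (I(v, s) = s*v + 3 = 3 + s*v)
M(D, n) = (-4 + n)**2
3196 + M(I(7, 3), 25) = 3196 + (-4 + 25)**2 = 3196 + 21**2 = 3196 + 441 = 3637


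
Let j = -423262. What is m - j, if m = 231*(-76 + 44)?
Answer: 415870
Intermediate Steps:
m = -7392 (m = 231*(-32) = -7392)
m - j = -7392 - 1*(-423262) = -7392 + 423262 = 415870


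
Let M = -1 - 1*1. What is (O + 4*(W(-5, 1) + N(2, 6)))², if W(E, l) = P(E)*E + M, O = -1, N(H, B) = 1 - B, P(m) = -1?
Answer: 81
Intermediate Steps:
M = -2 (M = -1 - 1 = -2)
W(E, l) = -2 - E (W(E, l) = -E - 2 = -2 - E)
(O + 4*(W(-5, 1) + N(2, 6)))² = (-1 + 4*((-2 - 1*(-5)) + (1 - 1*6)))² = (-1 + 4*((-2 + 5) + (1 - 6)))² = (-1 + 4*(3 - 5))² = (-1 + 4*(-2))² = (-1 - 8)² = (-9)² = 81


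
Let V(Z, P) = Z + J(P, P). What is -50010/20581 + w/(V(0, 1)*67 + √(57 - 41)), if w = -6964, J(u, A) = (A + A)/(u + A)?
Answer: -146876794/1461251 ≈ -100.51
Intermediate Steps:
J(u, A) = 2*A/(A + u) (J(u, A) = (2*A)/(A + u) = 2*A/(A + u))
V(Z, P) = 1 + Z (V(Z, P) = Z + 2*P/(P + P) = Z + 2*P/((2*P)) = Z + 2*P*(1/(2*P)) = Z + 1 = 1 + Z)
-50010/20581 + w/(V(0, 1)*67 + √(57 - 41)) = -50010/20581 - 6964/((1 + 0)*67 + √(57 - 41)) = -50010*1/20581 - 6964/(1*67 + √16) = -50010/20581 - 6964/(67 + 4) = -50010/20581 - 6964/71 = -146876794/1461251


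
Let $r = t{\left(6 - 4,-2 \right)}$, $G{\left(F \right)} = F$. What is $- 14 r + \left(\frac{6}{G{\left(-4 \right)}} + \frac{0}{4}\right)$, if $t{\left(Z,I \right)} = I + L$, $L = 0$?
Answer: $\frac{53}{2} \approx 26.5$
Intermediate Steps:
$t{\left(Z,I \right)} = I$ ($t{\left(Z,I \right)} = I + 0 = I$)
$r = -2$
$- 14 r + \left(\frac{6}{G{\left(-4 \right)}} + \frac{0}{4}\right) = \left(-14\right) \left(-2\right) + \left(\frac{6}{-4} + \frac{0}{4}\right) = 28 + \left(6 \left(- \frac{1}{4}\right) + 0 \cdot \frac{1}{4}\right) = 28 + \left(- \frac{3}{2} + 0\right) = 28 - \frac{3}{2} = \frac{53}{2}$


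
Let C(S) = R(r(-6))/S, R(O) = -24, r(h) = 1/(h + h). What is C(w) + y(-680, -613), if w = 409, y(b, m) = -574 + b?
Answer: -512910/409 ≈ -1254.1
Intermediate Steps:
r(h) = 1/(2*h)
C(S) = -24/S
C(w) + y(-680, -613) = -24/409 + (-574 - 680) = -24*1/409 - 1254 = -24/409 - 1254 = -512910/409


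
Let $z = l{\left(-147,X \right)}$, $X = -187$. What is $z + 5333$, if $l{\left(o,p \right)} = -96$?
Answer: $5237$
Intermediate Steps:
$z = -96$
$z + 5333 = -96 + 5333 = 5237$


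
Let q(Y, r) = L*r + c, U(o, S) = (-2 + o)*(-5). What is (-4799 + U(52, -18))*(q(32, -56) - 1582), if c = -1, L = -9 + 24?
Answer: 12233727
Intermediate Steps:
L = 15
U(o, S) = 10 - 5*o
q(Y, r) = -1 + 15*r (q(Y, r) = 15*r - 1 = -1 + 15*r)
(-4799 + U(52, -18))*(q(32, -56) - 1582) = (-4799 + (10 - 5*52))*((-1 + 15*(-56)) - 1582) = (-4799 + (10 - 260))*((-1 - 840) - 1582) = (-4799 - 250)*(-841 - 1582) = -5049*(-2423) = 12233727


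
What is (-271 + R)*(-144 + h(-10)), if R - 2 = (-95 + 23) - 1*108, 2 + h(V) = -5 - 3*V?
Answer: 54329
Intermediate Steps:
h(V) = -7 - 3*V (h(V) = -2 + (-5 - 3*V) = -7 - 3*V)
R = -178 (R = 2 + ((-95 + 23) - 1*108) = 2 + (-72 - 108) = 2 - 180 = -178)
(-271 + R)*(-144 + h(-10)) = (-271 - 178)*(-144 + (-7 - 3*(-10))) = -449*(-144 + (-7 + 30)) = -449*(-144 + 23) = -449*(-121) = 54329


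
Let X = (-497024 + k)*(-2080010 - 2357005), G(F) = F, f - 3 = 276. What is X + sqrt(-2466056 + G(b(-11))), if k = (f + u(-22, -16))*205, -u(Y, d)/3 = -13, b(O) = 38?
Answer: 1916053935510 + 3*I*sqrt(274002) ≈ 1.9161e+12 + 1570.4*I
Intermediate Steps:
f = 279 (f = 3 + 276 = 279)
u(Y, d) = 39 (u(Y, d) = -3*(-13) = 39)
k = 65190 (k = (279 + 39)*205 = 318*205 = 65190)
X = 1916053935510 (X = (-497024 + 65190)*(-2080010 - 2357005) = -431834*(-4437015) = 1916053935510)
X + sqrt(-2466056 + G(b(-11))) = 1916053935510 + sqrt(-2466056 + 38) = 1916053935510 + sqrt(-2466018) = 1916053935510 + 3*I*sqrt(274002)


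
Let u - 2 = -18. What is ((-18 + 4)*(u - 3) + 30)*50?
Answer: 14800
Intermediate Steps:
u = -16 (u = 2 - 18 = -16)
((-18 + 4)*(u - 3) + 30)*50 = ((-18 + 4)*(-16 - 3) + 30)*50 = (-14*(-19) + 30)*50 = (266 + 30)*50 = 296*50 = 14800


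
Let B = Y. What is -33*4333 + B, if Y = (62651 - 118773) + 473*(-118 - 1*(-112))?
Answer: -201949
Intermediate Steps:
Y = -58960 (Y = -56122 + 473*(-118 + 112) = -56122 + 473*(-6) = -56122 - 2838 = -58960)
B = -58960
-33*4333 + B = -33*4333 - 58960 = -142989 - 58960 = -201949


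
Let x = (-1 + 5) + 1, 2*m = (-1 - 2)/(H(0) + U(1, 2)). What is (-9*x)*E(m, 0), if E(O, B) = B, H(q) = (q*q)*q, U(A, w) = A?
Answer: 0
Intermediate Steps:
H(q) = q**3 (H(q) = q**2*q = q**3)
m = -3/2 (m = ((-1 - 2)/(0**3 + 1))/2 = (-3/(0 + 1))/2 = (-3/1)/2 = (-3*1)/2 = (1/2)*(-3) = -3/2 ≈ -1.5000)
x = 5 (x = 4 + 1 = 5)
(-9*x)*E(m, 0) = -9*5*0 = -45*0 = 0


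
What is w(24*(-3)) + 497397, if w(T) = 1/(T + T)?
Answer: 71625167/144 ≈ 4.9740e+5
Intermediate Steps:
w(T) = 1/(2*T)
w(24*(-3)) + 497397 = 1/(2*((24*(-3)))) + 497397 = (1/2)/(-72) + 497397 = (1/2)*(-1/72) + 497397 = -1/144 + 497397 = 71625167/144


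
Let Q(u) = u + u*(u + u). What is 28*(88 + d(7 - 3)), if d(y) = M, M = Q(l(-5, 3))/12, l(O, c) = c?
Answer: 2513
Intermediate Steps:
Q(u) = u + 2*u² (Q(u) = u + u*(2*u) = u + 2*u²)
M = 7/4 (M = (3*(1 + 2*3))/12 = (3*(1 + 6))*(1/12) = (3*7)*(1/12) = 21*(1/12) = 7/4 ≈ 1.7500)
d(y) = 7/4
28*(88 + d(7 - 3)) = 28*(88 + 7/4) = 28*(359/4) = 2513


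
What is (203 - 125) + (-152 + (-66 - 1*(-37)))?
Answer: -103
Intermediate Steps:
(203 - 125) + (-152 + (-66 - 1*(-37))) = 78 + (-152 + (-66 + 37)) = 78 + (-152 - 29) = 78 - 181 = -103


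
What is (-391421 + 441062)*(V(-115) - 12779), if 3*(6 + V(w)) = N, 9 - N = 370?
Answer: -640633652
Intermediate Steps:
N = -361 (N = 9 - 1*370 = 9 - 370 = -361)
V(w) = -379/3 (V(w) = -6 + (1/3)*(-361) = -6 - 361/3 = -379/3)
(-391421 + 441062)*(V(-115) - 12779) = (-391421 + 441062)*(-379/3 - 12779) = 49641*(-38716/3) = -640633652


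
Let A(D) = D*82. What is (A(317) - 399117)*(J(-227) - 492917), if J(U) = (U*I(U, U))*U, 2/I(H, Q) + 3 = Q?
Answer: 21169873681032/115 ≈ 1.8409e+11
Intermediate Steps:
I(H, Q) = 2/(-3 + Q)
A(D) = 82*D
J(U) = 2*U²/(-3 + U) (J(U) = (U*(2/(-3 + U)))*U = (2*U/(-3 + U))*U = 2*U²/(-3 + U))
(A(317) - 399117)*(J(-227) - 492917) = (82*317 - 399117)*(2*(-227)²/(-3 - 227) - 492917) = (25994 - 399117)*(2*51529/(-230) - 492917) = -373123*(2*51529*(-1/230) - 492917) = -373123*(-51529/115 - 492917) = -373123*(-56736984/115) = 21169873681032/115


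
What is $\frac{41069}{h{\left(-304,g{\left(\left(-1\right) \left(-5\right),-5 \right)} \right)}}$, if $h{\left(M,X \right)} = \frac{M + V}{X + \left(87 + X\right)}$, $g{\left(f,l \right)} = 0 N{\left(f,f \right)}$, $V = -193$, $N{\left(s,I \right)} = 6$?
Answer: $- \frac{510429}{71} \approx -7189.1$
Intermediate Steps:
$g{\left(f,l \right)} = 0$ ($g{\left(f,l \right)} = 0 \cdot 6 = 0$)
$h{\left(M,X \right)} = \frac{-193 + M}{87 + 2 X}$ ($h{\left(M,X \right)} = \frac{M - 193}{X + \left(87 + X\right)} = \frac{-193 + M}{87 + 2 X}$)
$\frac{41069}{h{\left(-304,g{\left(\left(-1\right) \left(-5\right),-5 \right)} \right)}} = \frac{41069}{\frac{1}{87 + 2 \cdot 0} \left(-193 - 304\right)} = \frac{41069}{\frac{1}{87 + 0} \left(-497\right)} = \frac{41069}{\frac{1}{87} \left(-497\right)} = \frac{41069}{- \frac{497}{87}} = 41069 \left(- \frac{87}{497}\right) = - \frac{510429}{71}$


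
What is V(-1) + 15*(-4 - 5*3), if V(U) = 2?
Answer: -283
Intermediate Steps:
V(-1) + 15*(-4 - 5*3) = 2 + 15*(-4 - 5*3) = 2 + 15*(-4 - 15) = 2 + 15*(-19) = 2 - 285 = -283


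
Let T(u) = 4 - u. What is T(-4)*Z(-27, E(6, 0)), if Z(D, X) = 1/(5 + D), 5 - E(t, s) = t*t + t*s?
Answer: -4/11 ≈ -0.36364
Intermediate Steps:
E(t, s) = 5 - t**2 - s*t (E(t, s) = 5 - (t*t + t*s) = 5 - (t**2 + s*t) = 5 + (-t**2 - s*t) = 5 - t**2 - s*t)
T(-4)*Z(-27, E(6, 0)) = (4 - 1*(-4))/(5 - 27) = (4 + 4)/(-22) = 8*(-1/22) = -4/11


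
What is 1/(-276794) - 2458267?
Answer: -680433555999/276794 ≈ -2.4583e+6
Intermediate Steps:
1/(-276794) - 2458267 = -1/276794 - 2458267 = -680433555999/276794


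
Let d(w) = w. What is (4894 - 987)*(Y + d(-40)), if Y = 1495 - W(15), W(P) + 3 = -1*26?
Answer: 5797988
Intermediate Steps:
W(P) = -29 (W(P) = -3 - 1*26 = -3 - 26 = -29)
Y = 1524 (Y = 1495 - 1*(-29) = 1495 + 29 = 1524)
(4894 - 987)*(Y + d(-40)) = (4894 - 987)*(1524 - 40) = 3907*1484 = 5797988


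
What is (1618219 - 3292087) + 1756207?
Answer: 82339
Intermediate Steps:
(1618219 - 3292087) + 1756207 = -1673868 + 1756207 = 82339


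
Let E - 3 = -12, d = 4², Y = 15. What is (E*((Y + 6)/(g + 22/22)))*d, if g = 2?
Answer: -1008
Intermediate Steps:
d = 16
E = -9 (E = 3 - 12 = -9)
(E*((Y + 6)/(g + 22/22)))*d = -9*(15 + 6)/(2 + 22/22)*16 = -189/(2 + 22*(1/22))*16 = -189/(2 + 1)*16 = -189/3*16 = -9*7*16 = -63*16 = -1008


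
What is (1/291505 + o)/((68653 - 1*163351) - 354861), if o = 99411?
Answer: -28978803556/131048696295 ≈ -0.22113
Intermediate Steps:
(1/291505 + o)/((68653 - 1*163351) - 354861) = (1/291505 + 99411)/((68653 - 1*163351) - 354861) = (1/291505 + 99411)/((68653 - 163351) - 354861) = 28978803556/(291505*(-94698 - 354861)) = (28978803556/291505)/(-449559) = (28978803556/291505)*(-1/449559) = -28978803556/131048696295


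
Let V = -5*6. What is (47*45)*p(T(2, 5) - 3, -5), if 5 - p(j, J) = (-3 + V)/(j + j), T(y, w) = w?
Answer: 112095/4 ≈ 28024.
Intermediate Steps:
V = -30
p(j, J) = 5 + 33/(2*j) (p(j, J) = 5 - (-3 - 30)/(j + j) = 5 - (-33)/(2*j) = 5 + 33/(2*j))
(47*45)*p(T(2, 5) - 3, -5) = (47*45)*(5 + 33/(2*(5 - 3))) = 2115*(5 + (33/2)/2) = 2115*(5 + (33/2)*(½)) = 2115*(5 + 33/4) = 2115*(53/4) = 112095/4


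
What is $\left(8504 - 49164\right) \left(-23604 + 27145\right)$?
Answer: $-143977060$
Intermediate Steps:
$\left(8504 - 49164\right) \left(-23604 + 27145\right) = \left(-40660\right) 3541 = -143977060$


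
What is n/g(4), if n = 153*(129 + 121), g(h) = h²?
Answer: 19125/8 ≈ 2390.6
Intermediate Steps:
n = 38250 (n = 153*250 = 38250)
n/g(4) = 38250/(4²) = 38250/16 = 38250*(1/16) = 19125/8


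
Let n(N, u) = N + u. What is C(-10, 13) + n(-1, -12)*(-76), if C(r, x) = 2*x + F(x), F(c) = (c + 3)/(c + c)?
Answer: 13190/13 ≈ 1014.6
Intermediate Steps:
F(c) = (3 + c)/(2*c) (F(c) = (3 + c)/((2*c)) = (3 + c)*(1/(2*c)) = (3 + c)/(2*c))
C(r, x) = 2*x + (3 + x)/(2*x)
C(-10, 13) + n(-1, -12)*(-76) = (½)*(3 + 13 + 4*13²)/13 + (-1 - 12)*(-76) = (½)*(1/13)*(3 + 13 + 4*169) - 13*(-76) = (½)*(1/13)*(3 + 13 + 676) + 988 = (½)*(1/13)*692 + 988 = 346/13 + 988 = 13190/13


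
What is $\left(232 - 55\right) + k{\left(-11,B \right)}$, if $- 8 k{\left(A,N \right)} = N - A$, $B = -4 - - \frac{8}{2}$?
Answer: $\frac{1405}{8} \approx 175.63$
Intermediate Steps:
$B = 0$ ($B = -4 - \left(-8\right) \frac{1}{2} = -4 - -4 = -4 + 4 = 0$)
$k{\left(A,N \right)} = - \frac{N}{8} + \frac{A}{8}$ ($k{\left(A,N \right)} = - \frac{N - A}{8} = - \frac{N}{8} + \frac{A}{8}$)
$\left(232 - 55\right) + k{\left(-11,B \right)} = \left(232 - 55\right) + \left(\left(- \frac{1}{8}\right) 0 + \frac{1}{8} \left(-11\right)\right) = 177 + \left(0 - \frac{11}{8}\right) = 177 - \frac{11}{8} = \frac{1405}{8}$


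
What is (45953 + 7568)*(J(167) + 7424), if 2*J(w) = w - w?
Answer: 397339904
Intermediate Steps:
J(w) = 0 (J(w) = (w - w)/2 = (½)*0 = 0)
(45953 + 7568)*(J(167) + 7424) = (45953 + 7568)*(0 + 7424) = 53521*7424 = 397339904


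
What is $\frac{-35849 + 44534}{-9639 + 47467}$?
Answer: $\frac{45}{196} \approx 0.22959$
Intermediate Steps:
$\frac{-35849 + 44534}{-9639 + 47467} = \frac{8685}{37828} = 8685 \cdot \frac{1}{37828} = \frac{45}{196}$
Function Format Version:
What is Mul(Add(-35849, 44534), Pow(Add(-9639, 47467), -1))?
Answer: Rational(45, 196) ≈ 0.22959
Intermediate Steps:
Mul(Add(-35849, 44534), Pow(Add(-9639, 47467), -1)) = Mul(8685, Pow(37828, -1)) = Mul(8685, Rational(1, 37828)) = Rational(45, 196)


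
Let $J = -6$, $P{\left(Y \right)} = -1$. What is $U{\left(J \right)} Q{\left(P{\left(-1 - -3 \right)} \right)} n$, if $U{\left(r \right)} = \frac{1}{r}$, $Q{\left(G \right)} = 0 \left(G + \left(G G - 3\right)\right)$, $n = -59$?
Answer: $0$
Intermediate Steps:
$Q{\left(G \right)} = 0$ ($Q{\left(G \right)} = 0 \left(G + \left(G^{2} - 3\right)\right) = 0 \left(G + \left(-3 + G^{2}\right)\right) = 0 \left(-3 + G + G^{2}\right) = 0$)
$U{\left(J \right)} Q{\left(P{\left(-1 - -3 \right)} \right)} n = \frac{1}{-6} \cdot 0 \left(-59\right) = \left(- \frac{1}{6}\right) 0 \left(-59\right) = 0 \left(-59\right) = 0$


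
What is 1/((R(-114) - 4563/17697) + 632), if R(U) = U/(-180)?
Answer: 176970/111911491 ≈ 0.0015813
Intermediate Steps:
R(U) = -U/180 (R(U) = U*(-1/180) = -U/180)
1/((R(-114) - 4563/17697) + 632) = 1/((-1/180*(-114) - 4563/17697) + 632) = 1/((19/30 - 4563*1/17697) + 632) = 1/((19/30 - 1521/5899) + 632) = 1/(66451/176970 + 632) = 1/(111911491/176970) = 176970/111911491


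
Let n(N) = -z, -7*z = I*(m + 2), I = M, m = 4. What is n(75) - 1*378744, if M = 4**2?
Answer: -2651112/7 ≈ -3.7873e+5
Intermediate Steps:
M = 16
I = 16
z = -96/7 (z = -16*(4 + 2)/7 = -16*6/7 = -1/7*96 = -96/7 ≈ -13.714)
n(N) = 96/7 (n(N) = -1*(-96/7) = 96/7)
n(75) - 1*378744 = 96/7 - 1*378744 = 96/7 - 378744 = -2651112/7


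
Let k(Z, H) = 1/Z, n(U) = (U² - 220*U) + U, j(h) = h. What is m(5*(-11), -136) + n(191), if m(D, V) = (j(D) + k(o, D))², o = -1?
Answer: -2212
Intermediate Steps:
n(U) = U² - 219*U
m(D, V) = (-1 + D)² (m(D, V) = (D + 1/(-1))² = (D - 1)² = (-1 + D)²)
m(5*(-11), -136) + n(191) = (-1 + 5*(-11))² + 191*(-219 + 191) = (-1 - 55)² + 191*(-28) = (-56)² - 5348 = 3136 - 5348 = -2212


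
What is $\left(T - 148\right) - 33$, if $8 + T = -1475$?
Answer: $-1664$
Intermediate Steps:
$T = -1483$ ($T = -8 - 1475 = -1483$)
$\left(T - 148\right) - 33 = \left(-1483 - 148\right) - 33 = -1631 - 33 = -1664$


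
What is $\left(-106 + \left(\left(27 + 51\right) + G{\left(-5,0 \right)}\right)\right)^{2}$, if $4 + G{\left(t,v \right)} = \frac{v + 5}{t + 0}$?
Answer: $1089$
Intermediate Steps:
$G{\left(t,v \right)} = -4 + \frac{5 + v}{t}$ ($G{\left(t,v \right)} = -4 + \frac{v + 5}{t + 0} = -4 + \frac{5 + v}{t}$)
$\left(-106 + \left(\left(27 + 51\right) + G{\left(-5,0 \right)}\right)\right)^{2} = \left(-106 + \left(\left(27 + 51\right) + \frac{5 + 0 - -20}{-5}\right)\right)^{2} = \left(-106 + \left(78 - \frac{5 + 0 + 20}{5}\right)\right)^{2} = \left(-106 + \left(78 - 5\right)\right)^{2} = \left(-106 + 73\right)^{2} = \left(-33\right)^{2} = 1089$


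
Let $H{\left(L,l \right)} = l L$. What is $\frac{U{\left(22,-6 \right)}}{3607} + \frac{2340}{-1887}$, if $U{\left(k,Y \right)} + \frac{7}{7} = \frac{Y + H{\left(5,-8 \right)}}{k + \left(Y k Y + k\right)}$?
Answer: $- \frac{1176303669}{948359654} \approx -1.2404$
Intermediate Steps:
$H{\left(L,l \right)} = L l$
$U{\left(k,Y \right)} = -1 + \frac{-40 + Y}{2 k + k Y^{2}}$ ($U{\left(k,Y \right)} = -1 + \frac{Y + 5 \left(-8\right)}{k + \left(Y k Y + k\right)} = -1 + \frac{Y - 40}{k + \left(k Y^{2} + k\right)} = -1 + \frac{-40 + Y}{k + \left(k + k Y^{2}\right)} = -1 + \frac{-40 + Y}{2 k + k Y^{2}}$)
$\frac{U{\left(22,-6 \right)}}{3607} + \frac{2340}{-1887} = \frac{\frac{1}{22} \frac{1}{2 + \left(-6\right)^{2}} \left(-40 - 6 - 44 - 22 \left(-6\right)^{2}\right)}{3607} + \frac{2340}{-1887} = \frac{-40 - 6 - 44 - 22 \cdot 36}{22 \left(2 + 36\right)} \frac{1}{3607} + 2340 \left(- \frac{1}{1887}\right) = \frac{-40 - 6 - 44 - 792}{22 \cdot 38} \cdot \frac{1}{3607} - \frac{780}{629} = \frac{1}{22} \cdot \frac{1}{38} \left(-882\right) \frac{1}{3607} - \frac{780}{629} = \left(- \frac{441}{418}\right) \frac{1}{3607} - \frac{780}{629} = - \frac{441}{1507726} - \frac{780}{629} = - \frac{1176303669}{948359654}$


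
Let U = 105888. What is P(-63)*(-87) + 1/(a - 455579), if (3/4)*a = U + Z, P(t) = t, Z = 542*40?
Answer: 4694284662/856465 ≈ 5481.0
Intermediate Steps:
Z = 21680
a = 510272/3 (a = 4*(105888 + 21680)/3 = (4/3)*127568 = 510272/3 ≈ 1.7009e+5)
P(-63)*(-87) + 1/(a - 455579) = -63*(-87) + 1/(510272/3 - 455579) = 5481 + 1/(-856465/3) = 5481 - 3/856465 = 4694284662/856465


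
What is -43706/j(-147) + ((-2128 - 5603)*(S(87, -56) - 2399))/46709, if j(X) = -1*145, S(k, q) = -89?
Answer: 4830499114/6772805 ≈ 713.22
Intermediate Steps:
j(X) = -145
-43706/j(-147) + ((-2128 - 5603)*(S(87, -56) - 2399))/46709 = -43706/(-145) + ((-2128 - 5603)*(-89 - 2399))/46709 = -43706*(-1/145) - 7731*(-2488)*(1/46709) = 43706/145 + 19234728*(1/46709) = 43706/145 + 19234728/46709 = 4830499114/6772805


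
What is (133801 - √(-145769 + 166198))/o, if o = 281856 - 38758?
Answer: 133801/243098 - √20429/243098 ≈ 0.54981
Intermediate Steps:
o = 243098
(133801 - √(-145769 + 166198))/o = (133801 - √(-145769 + 166198))/243098 = (133801 - √20429)*(1/243098) = 133801/243098 - √20429/243098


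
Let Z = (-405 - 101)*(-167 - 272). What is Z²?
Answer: 49343513956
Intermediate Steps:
Z = 222134 (Z = -506*(-439) = 222134)
Z² = 222134² = 49343513956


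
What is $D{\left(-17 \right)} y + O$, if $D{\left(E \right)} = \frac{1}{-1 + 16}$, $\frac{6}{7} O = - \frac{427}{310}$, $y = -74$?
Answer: $- \frac{811}{124} \approx -6.5403$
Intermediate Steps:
$O = - \frac{2989}{1860}$ ($O = \frac{7 \left(- \frac{427}{310}\right)}{6} = \frac{7 \left(\left(-427\right) \frac{1}{310}\right)}{6} = \frac{7}{6} \left(- \frac{427}{310}\right) = - \frac{2989}{1860} \approx -1.607$)
$D{\left(E \right)} = \frac{1}{15}$
$D{\left(-17 \right)} y + O = \frac{1}{15} \left(-74\right) - \frac{2989}{1860} = - \frac{74}{15} - \frac{2989}{1860} = - \frac{811}{124}$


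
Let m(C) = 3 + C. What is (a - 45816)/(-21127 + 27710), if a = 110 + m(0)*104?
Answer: -45394/6583 ≈ -6.8956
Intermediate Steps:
a = 422 (a = 110 + (3 + 0)*104 = 110 + 3*104 = 110 + 312 = 422)
(a - 45816)/(-21127 + 27710) = (422 - 45816)/(-21127 + 27710) = -45394/6583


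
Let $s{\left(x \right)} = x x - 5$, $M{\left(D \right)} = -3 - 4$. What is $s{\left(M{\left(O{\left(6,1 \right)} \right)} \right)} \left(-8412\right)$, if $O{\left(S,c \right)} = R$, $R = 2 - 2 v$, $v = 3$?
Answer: $-370128$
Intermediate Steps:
$R = -4$ ($R = 2 - 6 = -4$)
$O{\left(S,c \right)} = -4$
$M{\left(D \right)} = -7$
$s{\left(x \right)} = -5 + x^{2}$ ($s{\left(x \right)} = x^{2} - 5 = -5 + x^{2}$)
$s{\left(M{\left(O{\left(6,1 \right)} \right)} \right)} \left(-8412\right) = \left(-5 + \left(-7\right)^{2}\right) \left(-8412\right) = \left(-5 + 49\right) \left(-8412\right) = 44 \left(-8412\right) = -370128$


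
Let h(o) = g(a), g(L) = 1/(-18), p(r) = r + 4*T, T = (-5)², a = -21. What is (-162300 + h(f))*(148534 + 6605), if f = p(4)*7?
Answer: -151074409913/6 ≈ -2.5179e+10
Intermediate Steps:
T = 25
p(r) = 100 + r (p(r) = r + 4*25 = r + 100 = 100 + r)
f = 728 (f = (100 + 4)*7 = 104*7 = 728)
g(L) = -1/18
h(o) = -1/18
(-162300 + h(f))*(148534 + 6605) = (-162300 - 1/18)*(148534 + 6605) = -2921401/18*155139 = -151074409913/6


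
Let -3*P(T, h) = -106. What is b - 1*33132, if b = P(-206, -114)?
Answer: -99290/3 ≈ -33097.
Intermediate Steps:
P(T, h) = 106/3 (P(T, h) = -1/3*(-106) = 106/3)
b = 106/3 ≈ 35.333
b - 1*33132 = 106/3 - 1*33132 = 106/3 - 33132 = -99290/3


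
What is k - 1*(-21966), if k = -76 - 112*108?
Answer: 9794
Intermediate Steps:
k = -12172 (k = -76 - 12096 = -12172)
k - 1*(-21966) = -12172 - 1*(-21966) = -12172 + 21966 = 9794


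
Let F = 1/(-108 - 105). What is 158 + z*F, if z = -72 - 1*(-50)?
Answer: 33676/213 ≈ 158.10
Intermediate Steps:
z = -22 (z = -72 + 50 = -22)
F = -1/213 (F = 1/(-213) = -1/213 ≈ -0.0046948)
158 + z*F = 158 - 22*(-1/213) = 158 + 22/213 = 33676/213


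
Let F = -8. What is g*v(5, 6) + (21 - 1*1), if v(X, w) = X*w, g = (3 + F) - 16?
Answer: -610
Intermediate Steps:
g = -21 (g = (3 - 8) - 16 = -5 - 16 = -21)
g*v(5, 6) + (21 - 1*1) = -105*6 + (21 - 1*1) = -21*30 + (21 - 1) = -630 + 20 = -610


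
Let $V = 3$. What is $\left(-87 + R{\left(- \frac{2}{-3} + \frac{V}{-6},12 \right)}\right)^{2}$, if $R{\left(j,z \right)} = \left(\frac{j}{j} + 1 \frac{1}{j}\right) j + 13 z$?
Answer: $\frac{177241}{36} \approx 4923.4$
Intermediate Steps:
$R{\left(j,z \right)} = 13 z + j \left(1 + \frac{1}{j}\right)$ ($R{\left(j,z \right)} = \left(1 + \frac{1}{j}\right) j + 13 z = j \left(1 + \frac{1}{j}\right) + 13 z = 13 z + j \left(1 + \frac{1}{j}\right)$)
$\left(-87 + R{\left(- \frac{2}{-3} + \frac{V}{-6},12 \right)}\right)^{2} = \left(-87 + \left(1 + \left(- \frac{2}{-3} + \frac{3}{-6}\right) + 13 \cdot 12\right)\right)^{2} = \left(-87 + \left(1 + \left(\left(-2\right) \left(- \frac{1}{3}\right) + 3 \left(- \frac{1}{6}\right)\right) + 156\right)\right)^{2} = \left(-87 + \left(1 + \left(\frac{2}{3} - \frac{1}{2}\right) + 156\right)\right)^{2} = \left(-87 + \left(1 + \frac{1}{6} + 156\right)\right)^{2} = \left(-87 + \frac{943}{6}\right)^{2} = \left(\frac{421}{6}\right)^{2} = \frac{177241}{36}$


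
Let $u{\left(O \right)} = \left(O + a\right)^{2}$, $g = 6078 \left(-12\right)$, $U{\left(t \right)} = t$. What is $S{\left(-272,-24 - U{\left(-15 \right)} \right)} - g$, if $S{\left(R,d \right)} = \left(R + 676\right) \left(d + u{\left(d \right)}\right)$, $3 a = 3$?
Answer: $95156$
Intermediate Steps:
$a = 1$ ($a = \frac{1}{3} \cdot 3 = 1$)
$g = -72936$
$u{\left(O \right)} = \left(1 + O\right)^{2}$ ($u{\left(O \right)} = \left(O + 1\right)^{2} = \left(1 + O\right)^{2}$)
$S{\left(R,d \right)} = \left(676 + R\right) \left(d + \left(1 + d\right)^{2}\right)$ ($S{\left(R,d \right)} = \left(R + 676\right) \left(d + \left(1 + d\right)^{2}\right) = \left(676 + R\right) \left(d + \left(1 + d\right)^{2}\right)$)
$S{\left(-272,-24 - U{\left(-15 \right)} \right)} - g = \left(676 \left(-24 - -15\right) + 676 \left(1 - 9\right)^{2} - 272 \left(-24 - -15\right) - 272 \left(1 - 9\right)^{2}\right) - -72936 = \left(676 \left(-24 + 15\right) + 676 \left(1 + \left(-24 + 15\right)\right)^{2} - 272 \left(-24 + 15\right) - 272 \left(1 + \left(-24 + 15\right)\right)^{2}\right) + 72936 = \left(676 \left(-9\right) + 676 \left(1 - 9\right)^{2} - -2448 - 272 \left(1 - 9\right)^{2}\right) + 72936 = \left(-6084 + 676 \left(-8\right)^{2} + 2448 - 272 \left(-8\right)^{2}\right) + 72936 = \left(-6084 + 676 \cdot 64 + 2448 - 17408\right) + 72936 = \left(-6084 + 43264 + 2448 - 17408\right) + 72936 = 22220 + 72936 = 95156$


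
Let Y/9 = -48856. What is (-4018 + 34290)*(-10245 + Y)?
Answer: -13620856128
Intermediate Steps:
Y = -439704 (Y = 9*(-48856) = -439704)
(-4018 + 34290)*(-10245 + Y) = (-4018 + 34290)*(-10245 - 439704) = 30272*(-449949) = -13620856128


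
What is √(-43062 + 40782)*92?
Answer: 184*I*√570 ≈ 4392.9*I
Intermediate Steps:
√(-43062 + 40782)*92 = √(-2280)*92 = (2*I*√570)*92 = 184*I*√570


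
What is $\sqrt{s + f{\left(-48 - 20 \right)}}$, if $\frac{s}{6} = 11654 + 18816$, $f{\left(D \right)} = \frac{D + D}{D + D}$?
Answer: $\sqrt{182821} \approx 427.58$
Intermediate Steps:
$f{\left(D \right)} = 1$ ($f{\left(D \right)} = \frac{2 D}{2 D} = 2 D \frac{1}{2 D} = 1$)
$s = 182820$ ($s = 6 \left(11654 + 18816\right) = 6 \cdot 30470 = 182820$)
$\sqrt{s + f{\left(-48 - 20 \right)}} = \sqrt{182820 + 1} = \sqrt{182821}$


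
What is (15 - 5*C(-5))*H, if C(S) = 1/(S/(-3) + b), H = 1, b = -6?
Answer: 210/13 ≈ 16.154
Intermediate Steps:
C(S) = 1/(-6 - S/3) (C(S) = 1/(S/(-3) - 6) = 1/(S*(-⅓) - 6) = 1/(-S/3 - 6) = 1/(-6 - S/3))
(15 - 5*C(-5))*H = (15 - (-15)/(18 - 5))*1 = (15 - (-15)/13)*1 = (15 - 5*(-3/13))*1 = (15 + 15/13)*1 = (210/13)*1 = 210/13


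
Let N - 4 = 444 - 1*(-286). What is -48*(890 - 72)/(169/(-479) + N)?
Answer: -6269152/117139 ≈ -53.519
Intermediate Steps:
N = 734 (N = 4 + (444 - 1*(-286)) = 4 + (444 + 286) = 4 + 730 = 734)
-48*(890 - 72)/(169/(-479) + N) = -48*(890 - 72)/(169/(-479) + 734) = -39264/(169*(-1/479) + 734) = -39264/(-169/479 + 734) = -39264/351417/479 = -39264*479/351417 = -48*391822/351417 = -6269152/117139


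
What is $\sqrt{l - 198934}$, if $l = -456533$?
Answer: $73 i \sqrt{123} \approx 809.61 i$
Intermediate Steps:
$\sqrt{l - 198934} = \sqrt{-456533 - 198934} = \sqrt{-655467} = 73 i \sqrt{123}$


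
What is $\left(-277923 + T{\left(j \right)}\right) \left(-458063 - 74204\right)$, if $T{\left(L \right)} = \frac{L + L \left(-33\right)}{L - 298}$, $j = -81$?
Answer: $\frac{56066562142203}{379} \approx 1.4793 \cdot 10^{11}$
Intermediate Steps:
$T{\left(L \right)} = - \frac{32 L}{-298 + L}$ ($T{\left(L \right)} = \frac{L - 33 L}{-298 + L} = \frac{\left(-32\right) L}{-298 + L} = - \frac{32 L}{-298 + L}$)
$\left(-277923 + T{\left(j \right)}\right) \left(-458063 - 74204\right) = \left(-277923 - - \frac{2592}{-298 - 81}\right) \left(-458063 - 74204\right) = \left(-277923 - - \frac{2592}{-379}\right) \left(-532267\right) = \left(-277923 - \left(-2592\right) \left(- \frac{1}{379}\right)\right) \left(-532267\right) = \left(-277923 - \frac{2592}{379}\right) \left(-532267\right) = \left(- \frac{105335409}{379}\right) \left(-532267\right) = \frac{56066562142203}{379}$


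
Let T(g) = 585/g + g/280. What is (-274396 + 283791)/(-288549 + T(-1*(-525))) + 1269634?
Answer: 102577388584222/80792883 ≈ 1.2696e+6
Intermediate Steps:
T(g) = 585/g + g/280 (T(g) = 585/g + g*(1/280) = 585/g + g/280)
(-274396 + 283791)/(-288549 + T(-1*(-525))) + 1269634 = (-274396 + 283791)/(-288549 + (585/((-1*(-525))) + (-1*(-525))/280)) + 1269634 = 9395/(-288549 + (585/525 + (1/280)*525)) + 1269634 = 9395/(-288549 + (585*(1/525) + 15/8)) + 1269634 = 9395/(-288549 + (39/35 + 15/8)) + 1269634 = 9395/(-288549 + 837/280) + 1269634 = 9395/(-80792883/280) + 1269634 = 9395*(-280/80792883) + 1269634 = -2630600/80792883 + 1269634 = 102577388584222/80792883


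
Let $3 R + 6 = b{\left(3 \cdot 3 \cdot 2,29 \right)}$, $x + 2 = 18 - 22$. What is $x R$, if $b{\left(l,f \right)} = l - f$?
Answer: $34$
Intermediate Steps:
$x = -6$ ($x = -2 + \left(18 - 22\right) = -2 - 4 = -6$)
$R = - \frac{17}{3}$ ($R = -2 + \frac{3 \cdot 3 \cdot 2 - 29}{3} = -2 + \frac{9 \cdot 2 - 29}{3} = -2 + \frac{18 - 29}{3} = -2 + \frac{1}{3} \left(-11\right) = -2 - \frac{11}{3} = - \frac{17}{3} \approx -5.6667$)
$x R = \left(-6\right) \left(- \frac{17}{3}\right) = 34$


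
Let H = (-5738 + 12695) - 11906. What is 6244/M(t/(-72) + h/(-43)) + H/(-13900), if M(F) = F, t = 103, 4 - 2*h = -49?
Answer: -268675431787/88084300 ≈ -3050.2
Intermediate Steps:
h = 53/2 (h = 2 - ½*(-49) = 2 + 49/2 = 53/2 ≈ 26.500)
H = -4949 (H = 6957 - 11906 = -4949)
6244/M(t/(-72) + h/(-43)) + H/(-13900) = 6244/(103/(-72) + (53/2)/(-43)) - 4949/(-13900) = 6244/(103*(-1/72) + (53/2)*(-1/43)) - 4949*(-1/13900) = 6244/(-103/72 - 53/86) + 4949/13900 = 6244/(-6337/3096) + 4949/13900 = 6244*(-3096/6337) + 4949/13900 = -19331424/6337 + 4949/13900 = -268675431787/88084300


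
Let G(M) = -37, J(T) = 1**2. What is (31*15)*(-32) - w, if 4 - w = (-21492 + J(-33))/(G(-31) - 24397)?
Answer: -363654165/24434 ≈ -14883.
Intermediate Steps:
J(T) = 1
w = 76245/24434 (w = 4 - (-21492 + 1)/(-37 - 24397) = 4 - (-21491)/(-24434) = 4 - (-21491)*(-1)/24434 = 4 - 1*21491/24434 = 4 - 21491/24434 = 76245/24434 ≈ 3.1204)
(31*15)*(-32) - w = (31*15)*(-32) - 1*76245/24434 = 465*(-32) - 76245/24434 = -14880 - 76245/24434 = -363654165/24434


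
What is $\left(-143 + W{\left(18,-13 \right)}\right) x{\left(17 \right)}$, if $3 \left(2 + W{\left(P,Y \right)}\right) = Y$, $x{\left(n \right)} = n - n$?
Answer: $0$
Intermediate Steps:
$x{\left(n \right)} = 0$
$W{\left(P,Y \right)} = -2 + \frac{Y}{3}$
$\left(-143 + W{\left(18,-13 \right)}\right) x{\left(17 \right)} = \left(-143 + \left(-2 + \frac{1}{3} \left(-13\right)\right)\right) 0 = \left(-143 - \frac{19}{3}\right) 0 = \left(- \frac{448}{3}\right) 0 = 0$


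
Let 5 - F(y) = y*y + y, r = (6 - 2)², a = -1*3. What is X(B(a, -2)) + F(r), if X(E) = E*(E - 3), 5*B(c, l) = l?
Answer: -6641/25 ≈ -265.64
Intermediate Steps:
a = -3
B(c, l) = l/5
r = 16 (r = 4² = 16)
X(E) = E*(-3 + E)
F(y) = 5 - y - y² (F(y) = 5 - (y*y + y) = 5 - (y² + y) = 5 - (y + y²) = 5 + (-y - y²) = 5 - y - y²)
X(B(a, -2)) + F(r) = ((⅕)*(-2))*(-3 + (⅕)*(-2)) + (5 - 1*16 - 1*16²) = -2*(-3 - ⅖)/5 + (5 - 16 - 1*256) = -⅖*(-17/5) + (5 - 16 - 256) = 34/25 - 267 = -6641/25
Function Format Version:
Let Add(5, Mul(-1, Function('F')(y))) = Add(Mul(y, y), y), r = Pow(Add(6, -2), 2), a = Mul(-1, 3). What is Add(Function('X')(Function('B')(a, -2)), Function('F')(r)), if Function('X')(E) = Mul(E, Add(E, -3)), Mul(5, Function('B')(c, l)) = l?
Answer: Rational(-6641, 25) ≈ -265.64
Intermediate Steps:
a = -3
Function('B')(c, l) = Mul(Rational(1, 5), l)
r = 16 (r = Pow(4, 2) = 16)
Function('X')(E) = Mul(E, Add(-3, E))
Function('F')(y) = Add(5, Mul(-1, y), Mul(-1, Pow(y, 2))) (Function('F')(y) = Add(5, Mul(-1, Add(Mul(y, y), y))) = Add(5, Mul(-1, Add(Pow(y, 2), y))) = Add(5, Mul(-1, Add(y, Pow(y, 2)))) = Add(5, Add(Mul(-1, y), Mul(-1, Pow(y, 2)))) = Add(5, Mul(-1, y), Mul(-1, Pow(y, 2))))
Add(Function('X')(Function('B')(a, -2)), Function('F')(r)) = Add(Mul(Mul(Rational(1, 5), -2), Add(-3, Mul(Rational(1, 5), -2))), Add(5, Mul(-1, 16), Mul(-1, Pow(16, 2)))) = Add(Mul(Rational(-2, 5), Add(-3, Rational(-2, 5))), Add(5, -16, Mul(-1, 256))) = Add(Mul(Rational(-2, 5), Rational(-17, 5)), Add(5, -16, -256)) = Add(Rational(34, 25), -267) = Rational(-6641, 25)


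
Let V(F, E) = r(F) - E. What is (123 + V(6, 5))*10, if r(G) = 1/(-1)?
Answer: 1170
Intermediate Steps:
r(G) = -1
V(F, E) = -1 - E
(123 + V(6, 5))*10 = (123 + (-1 - 1*5))*10 = (123 + (-1 - 5))*10 = (123 - 6)*10 = 117*10 = 1170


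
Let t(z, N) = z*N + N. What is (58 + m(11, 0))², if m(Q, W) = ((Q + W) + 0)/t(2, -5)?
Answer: 737881/225 ≈ 3279.5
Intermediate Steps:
t(z, N) = N + N*z (t(z, N) = N*z + N = N + N*z)
m(Q, W) = -Q/15 - W/15 (m(Q, W) = ((Q + W) + 0)/((-5*(1 + 2))) = (Q + W)/((-5*3)) = (Q + W)/(-15) = (Q + W)*(-1/15) = -Q/15 - W/15)
(58 + m(11, 0))² = (58 + (-1/15*11 - 1/15*0))² = (58 + (-11/15 + 0))² = (58 - 11/15)² = (859/15)² = 737881/225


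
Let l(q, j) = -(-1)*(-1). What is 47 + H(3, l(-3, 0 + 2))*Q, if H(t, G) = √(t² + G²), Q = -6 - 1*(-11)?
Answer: 47 + 5*√10 ≈ 62.811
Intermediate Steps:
l(q, j) = -1 (l(q, j) = -1*1 = -1)
Q = 5 (Q = -6 + 11 = 5)
H(t, G) = √(G² + t²)
47 + H(3, l(-3, 0 + 2))*Q = 47 + √((-1)² + 3²)*5 = 47 + √(1 + 9)*5 = 47 + √10*5 = 47 + 5*√10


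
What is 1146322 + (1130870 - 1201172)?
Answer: 1076020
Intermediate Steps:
1146322 + (1130870 - 1201172) = 1146322 - 70302 = 1076020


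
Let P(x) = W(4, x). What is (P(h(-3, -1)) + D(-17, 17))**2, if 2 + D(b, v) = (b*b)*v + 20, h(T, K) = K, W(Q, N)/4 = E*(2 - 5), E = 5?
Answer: 23726641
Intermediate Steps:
W(Q, N) = -60 (W(Q, N) = 4*(5*(2 - 5)) = 4*(5*(-3)) = 4*(-15) = -60)
D(b, v) = 18 + v*b**2 (D(b, v) = -2 + ((b*b)*v + 20) = -2 + (b**2*v + 20) = -2 + (v*b**2 + 20) = -2 + (20 + v*b**2) = 18 + v*b**2)
P(x) = -60
(P(h(-3, -1)) + D(-17, 17))**2 = (-60 + (18 + 17*(-17)**2))**2 = (-60 + (18 + 17*289))**2 = (-60 + (18 + 4913))**2 = (-60 + 4931)**2 = 4871**2 = 23726641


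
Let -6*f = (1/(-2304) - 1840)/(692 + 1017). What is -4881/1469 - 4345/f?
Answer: -150815839131921/6227621309 ≈ -24217.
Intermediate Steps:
f = 4239361/23625216 (f = -(1/(-2304) - 1840)/(6*(692 + 1017)) = -(-1/2304 - 1840)/(6*1709) = -(-4239361)/(13824*1709) = -⅙*(-4239361/3937536) = 4239361/23625216 ≈ 0.17944)
-4881/1469 - 4345/f = -4881/1469 - 4345/4239361/23625216 = -4881*1/1469 - 4345*23625216/4239361 = -4881/1469 - 102651563520/4239361 = -150815839131921/6227621309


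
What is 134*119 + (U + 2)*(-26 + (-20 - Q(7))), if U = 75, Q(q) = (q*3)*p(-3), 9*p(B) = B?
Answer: 12943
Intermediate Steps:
p(B) = B/9
Q(q) = -q (Q(q) = (q*3)*((⅑)*(-3)) = (3*q)*(-⅓) = -q)
134*119 + (U + 2)*(-26 + (-20 - Q(7))) = 134*119 + (75 + 2)*(-26 + (-20 - (-1)*7)) = 15946 + 77*(-26 + (-20 - 1*(-7))) = 15946 + 77*(-26 + (-20 + 7)) = 15946 + 77*(-26 - 13) = 15946 + 77*(-39) = 15946 - 3003 = 12943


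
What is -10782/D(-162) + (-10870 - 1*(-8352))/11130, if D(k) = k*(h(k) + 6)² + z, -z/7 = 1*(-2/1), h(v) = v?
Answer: -2451751216/10969778085 ≈ -0.22350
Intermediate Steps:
z = 14 (z = -7*(-2/1) = -7*(-2*1) = -7*(-2) = 14)
D(k) = 14 + k*(6 + k)² (D(k) = k*(k + 6)² + 14 = k*(6 + k)² + 14 = 14 + k*(6 + k)²)
-10782/D(-162) + (-10870 - 1*(-8352))/11130 = -10782/(14 - 162*(6 - 162)²) + (-10870 - 1*(-8352))/11130 = -10782/(14 - 162*(-156)²) + (-10870 + 8352)*(1/11130) = -10782/(14 - 162*24336) - 2518*1/11130 = -10782/(14 - 3942432) - 1259/5565 = -10782/(-3942418) - 1259/5565 = -10782*(-1/3942418) - 1259/5565 = 5391/1971209 - 1259/5565 = -2451751216/10969778085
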